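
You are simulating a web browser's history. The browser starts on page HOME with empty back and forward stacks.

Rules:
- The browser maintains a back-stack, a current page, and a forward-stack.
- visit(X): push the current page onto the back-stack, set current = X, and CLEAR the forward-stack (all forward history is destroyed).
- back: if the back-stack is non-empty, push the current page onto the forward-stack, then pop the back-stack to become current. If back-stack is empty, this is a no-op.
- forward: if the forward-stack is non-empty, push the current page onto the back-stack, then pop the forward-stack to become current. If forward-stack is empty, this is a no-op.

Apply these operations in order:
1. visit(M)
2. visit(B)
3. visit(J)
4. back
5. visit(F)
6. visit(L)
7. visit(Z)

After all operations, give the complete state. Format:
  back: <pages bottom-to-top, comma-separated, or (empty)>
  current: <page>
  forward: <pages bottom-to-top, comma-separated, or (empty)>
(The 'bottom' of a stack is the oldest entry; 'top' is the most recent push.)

After 1 (visit(M)): cur=M back=1 fwd=0
After 2 (visit(B)): cur=B back=2 fwd=0
After 3 (visit(J)): cur=J back=3 fwd=0
After 4 (back): cur=B back=2 fwd=1
After 5 (visit(F)): cur=F back=3 fwd=0
After 6 (visit(L)): cur=L back=4 fwd=0
After 7 (visit(Z)): cur=Z back=5 fwd=0

Answer: back: HOME,M,B,F,L
current: Z
forward: (empty)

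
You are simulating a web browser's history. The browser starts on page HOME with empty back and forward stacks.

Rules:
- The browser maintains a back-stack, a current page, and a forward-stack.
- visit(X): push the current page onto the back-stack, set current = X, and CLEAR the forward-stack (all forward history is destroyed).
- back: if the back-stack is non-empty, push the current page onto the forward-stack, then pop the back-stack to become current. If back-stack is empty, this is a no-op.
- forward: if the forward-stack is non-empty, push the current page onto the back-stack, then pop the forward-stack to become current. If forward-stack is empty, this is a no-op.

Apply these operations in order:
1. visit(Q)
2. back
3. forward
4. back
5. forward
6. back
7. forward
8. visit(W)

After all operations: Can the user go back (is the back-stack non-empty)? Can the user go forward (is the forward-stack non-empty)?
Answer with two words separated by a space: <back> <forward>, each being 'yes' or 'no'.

After 1 (visit(Q)): cur=Q back=1 fwd=0
After 2 (back): cur=HOME back=0 fwd=1
After 3 (forward): cur=Q back=1 fwd=0
After 4 (back): cur=HOME back=0 fwd=1
After 5 (forward): cur=Q back=1 fwd=0
After 6 (back): cur=HOME back=0 fwd=1
After 7 (forward): cur=Q back=1 fwd=0
After 8 (visit(W)): cur=W back=2 fwd=0

Answer: yes no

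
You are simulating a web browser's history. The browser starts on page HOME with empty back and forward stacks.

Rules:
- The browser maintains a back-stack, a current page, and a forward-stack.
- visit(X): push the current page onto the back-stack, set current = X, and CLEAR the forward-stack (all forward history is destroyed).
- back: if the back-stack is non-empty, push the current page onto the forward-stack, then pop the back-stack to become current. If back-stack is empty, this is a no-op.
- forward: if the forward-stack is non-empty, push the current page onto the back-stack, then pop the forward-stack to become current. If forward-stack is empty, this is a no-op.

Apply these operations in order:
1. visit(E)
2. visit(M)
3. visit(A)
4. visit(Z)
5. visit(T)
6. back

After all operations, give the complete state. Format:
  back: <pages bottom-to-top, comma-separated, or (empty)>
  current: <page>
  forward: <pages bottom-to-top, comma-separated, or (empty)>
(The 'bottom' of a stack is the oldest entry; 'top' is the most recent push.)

After 1 (visit(E)): cur=E back=1 fwd=0
After 2 (visit(M)): cur=M back=2 fwd=0
After 3 (visit(A)): cur=A back=3 fwd=0
After 4 (visit(Z)): cur=Z back=4 fwd=0
After 5 (visit(T)): cur=T back=5 fwd=0
After 6 (back): cur=Z back=4 fwd=1

Answer: back: HOME,E,M,A
current: Z
forward: T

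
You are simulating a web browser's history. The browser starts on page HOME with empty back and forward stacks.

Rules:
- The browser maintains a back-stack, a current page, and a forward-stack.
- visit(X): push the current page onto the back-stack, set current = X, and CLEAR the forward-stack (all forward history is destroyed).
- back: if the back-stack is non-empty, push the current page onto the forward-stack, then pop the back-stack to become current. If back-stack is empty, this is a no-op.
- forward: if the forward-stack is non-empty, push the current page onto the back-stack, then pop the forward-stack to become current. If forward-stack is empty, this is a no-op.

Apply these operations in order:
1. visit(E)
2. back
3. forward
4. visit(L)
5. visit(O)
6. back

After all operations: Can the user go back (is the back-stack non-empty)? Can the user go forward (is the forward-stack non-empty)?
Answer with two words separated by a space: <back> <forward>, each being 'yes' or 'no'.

After 1 (visit(E)): cur=E back=1 fwd=0
After 2 (back): cur=HOME back=0 fwd=1
After 3 (forward): cur=E back=1 fwd=0
After 4 (visit(L)): cur=L back=2 fwd=0
After 5 (visit(O)): cur=O back=3 fwd=0
After 6 (back): cur=L back=2 fwd=1

Answer: yes yes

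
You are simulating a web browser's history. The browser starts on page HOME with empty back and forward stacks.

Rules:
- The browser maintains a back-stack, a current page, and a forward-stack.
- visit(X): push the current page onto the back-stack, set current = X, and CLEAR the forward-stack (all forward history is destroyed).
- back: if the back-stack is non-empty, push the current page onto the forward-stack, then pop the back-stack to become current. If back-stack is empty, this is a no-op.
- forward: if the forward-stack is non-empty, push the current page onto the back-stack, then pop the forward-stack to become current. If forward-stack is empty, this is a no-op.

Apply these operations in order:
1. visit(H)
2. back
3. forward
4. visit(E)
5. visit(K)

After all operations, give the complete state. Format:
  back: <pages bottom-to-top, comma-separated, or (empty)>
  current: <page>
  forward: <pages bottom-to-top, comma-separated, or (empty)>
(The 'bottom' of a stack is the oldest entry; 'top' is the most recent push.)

After 1 (visit(H)): cur=H back=1 fwd=0
After 2 (back): cur=HOME back=0 fwd=1
After 3 (forward): cur=H back=1 fwd=0
After 4 (visit(E)): cur=E back=2 fwd=0
After 5 (visit(K)): cur=K back=3 fwd=0

Answer: back: HOME,H,E
current: K
forward: (empty)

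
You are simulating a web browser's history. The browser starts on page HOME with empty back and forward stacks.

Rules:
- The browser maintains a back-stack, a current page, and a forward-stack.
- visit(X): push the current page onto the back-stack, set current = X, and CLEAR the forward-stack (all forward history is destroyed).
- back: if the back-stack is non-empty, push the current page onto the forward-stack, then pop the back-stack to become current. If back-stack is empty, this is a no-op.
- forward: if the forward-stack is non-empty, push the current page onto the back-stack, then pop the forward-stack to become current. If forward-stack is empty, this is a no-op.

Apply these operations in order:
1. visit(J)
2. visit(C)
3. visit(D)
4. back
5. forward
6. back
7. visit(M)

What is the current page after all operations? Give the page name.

After 1 (visit(J)): cur=J back=1 fwd=0
After 2 (visit(C)): cur=C back=2 fwd=0
After 3 (visit(D)): cur=D back=3 fwd=0
After 4 (back): cur=C back=2 fwd=1
After 5 (forward): cur=D back=3 fwd=0
After 6 (back): cur=C back=2 fwd=1
After 7 (visit(M)): cur=M back=3 fwd=0

Answer: M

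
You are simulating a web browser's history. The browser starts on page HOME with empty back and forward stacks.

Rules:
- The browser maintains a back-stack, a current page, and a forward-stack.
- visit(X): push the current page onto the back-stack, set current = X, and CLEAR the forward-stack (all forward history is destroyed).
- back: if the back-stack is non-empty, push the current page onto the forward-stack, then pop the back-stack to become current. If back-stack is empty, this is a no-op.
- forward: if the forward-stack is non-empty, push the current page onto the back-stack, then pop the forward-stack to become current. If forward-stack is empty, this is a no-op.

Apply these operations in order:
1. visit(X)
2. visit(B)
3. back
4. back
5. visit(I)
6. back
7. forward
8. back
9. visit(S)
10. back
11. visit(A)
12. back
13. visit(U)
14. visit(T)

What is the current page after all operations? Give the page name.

After 1 (visit(X)): cur=X back=1 fwd=0
After 2 (visit(B)): cur=B back=2 fwd=0
After 3 (back): cur=X back=1 fwd=1
After 4 (back): cur=HOME back=0 fwd=2
After 5 (visit(I)): cur=I back=1 fwd=0
After 6 (back): cur=HOME back=0 fwd=1
After 7 (forward): cur=I back=1 fwd=0
After 8 (back): cur=HOME back=0 fwd=1
After 9 (visit(S)): cur=S back=1 fwd=0
After 10 (back): cur=HOME back=0 fwd=1
After 11 (visit(A)): cur=A back=1 fwd=0
After 12 (back): cur=HOME back=0 fwd=1
After 13 (visit(U)): cur=U back=1 fwd=0
After 14 (visit(T)): cur=T back=2 fwd=0

Answer: T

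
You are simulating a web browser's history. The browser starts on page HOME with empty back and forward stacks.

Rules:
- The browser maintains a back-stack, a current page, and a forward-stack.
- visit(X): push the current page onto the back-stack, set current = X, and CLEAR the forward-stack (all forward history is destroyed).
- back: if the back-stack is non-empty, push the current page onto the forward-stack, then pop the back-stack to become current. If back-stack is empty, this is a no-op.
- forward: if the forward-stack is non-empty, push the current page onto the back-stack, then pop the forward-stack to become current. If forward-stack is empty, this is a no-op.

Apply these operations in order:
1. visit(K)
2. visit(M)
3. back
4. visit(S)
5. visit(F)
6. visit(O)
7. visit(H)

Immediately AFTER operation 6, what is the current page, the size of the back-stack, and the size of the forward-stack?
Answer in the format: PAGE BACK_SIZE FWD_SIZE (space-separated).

After 1 (visit(K)): cur=K back=1 fwd=0
After 2 (visit(M)): cur=M back=2 fwd=0
After 3 (back): cur=K back=1 fwd=1
After 4 (visit(S)): cur=S back=2 fwd=0
After 5 (visit(F)): cur=F back=3 fwd=0
After 6 (visit(O)): cur=O back=4 fwd=0

O 4 0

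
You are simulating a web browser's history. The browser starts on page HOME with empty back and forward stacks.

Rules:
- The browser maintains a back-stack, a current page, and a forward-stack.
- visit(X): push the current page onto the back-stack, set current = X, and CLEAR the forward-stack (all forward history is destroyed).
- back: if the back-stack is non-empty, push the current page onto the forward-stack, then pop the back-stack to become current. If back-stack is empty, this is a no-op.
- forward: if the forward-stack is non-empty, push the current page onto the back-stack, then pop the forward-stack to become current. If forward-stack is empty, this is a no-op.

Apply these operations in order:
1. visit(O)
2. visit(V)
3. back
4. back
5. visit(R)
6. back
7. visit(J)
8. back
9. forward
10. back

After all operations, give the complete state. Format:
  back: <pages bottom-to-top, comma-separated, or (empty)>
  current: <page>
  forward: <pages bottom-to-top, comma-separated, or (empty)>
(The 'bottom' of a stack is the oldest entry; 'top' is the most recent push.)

Answer: back: (empty)
current: HOME
forward: J

Derivation:
After 1 (visit(O)): cur=O back=1 fwd=0
After 2 (visit(V)): cur=V back=2 fwd=0
After 3 (back): cur=O back=1 fwd=1
After 4 (back): cur=HOME back=0 fwd=2
After 5 (visit(R)): cur=R back=1 fwd=0
After 6 (back): cur=HOME back=0 fwd=1
After 7 (visit(J)): cur=J back=1 fwd=0
After 8 (back): cur=HOME back=0 fwd=1
After 9 (forward): cur=J back=1 fwd=0
After 10 (back): cur=HOME back=0 fwd=1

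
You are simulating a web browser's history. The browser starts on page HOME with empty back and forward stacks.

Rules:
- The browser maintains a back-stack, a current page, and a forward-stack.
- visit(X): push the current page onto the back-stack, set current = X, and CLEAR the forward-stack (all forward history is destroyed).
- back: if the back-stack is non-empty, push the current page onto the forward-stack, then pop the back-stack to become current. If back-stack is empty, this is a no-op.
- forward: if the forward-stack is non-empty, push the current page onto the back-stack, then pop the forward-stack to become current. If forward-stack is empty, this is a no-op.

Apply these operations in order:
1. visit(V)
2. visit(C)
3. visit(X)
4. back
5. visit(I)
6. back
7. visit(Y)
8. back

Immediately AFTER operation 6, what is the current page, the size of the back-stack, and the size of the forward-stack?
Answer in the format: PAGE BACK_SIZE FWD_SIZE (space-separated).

After 1 (visit(V)): cur=V back=1 fwd=0
After 2 (visit(C)): cur=C back=2 fwd=0
After 3 (visit(X)): cur=X back=3 fwd=0
After 4 (back): cur=C back=2 fwd=1
After 5 (visit(I)): cur=I back=3 fwd=0
After 6 (back): cur=C back=2 fwd=1

C 2 1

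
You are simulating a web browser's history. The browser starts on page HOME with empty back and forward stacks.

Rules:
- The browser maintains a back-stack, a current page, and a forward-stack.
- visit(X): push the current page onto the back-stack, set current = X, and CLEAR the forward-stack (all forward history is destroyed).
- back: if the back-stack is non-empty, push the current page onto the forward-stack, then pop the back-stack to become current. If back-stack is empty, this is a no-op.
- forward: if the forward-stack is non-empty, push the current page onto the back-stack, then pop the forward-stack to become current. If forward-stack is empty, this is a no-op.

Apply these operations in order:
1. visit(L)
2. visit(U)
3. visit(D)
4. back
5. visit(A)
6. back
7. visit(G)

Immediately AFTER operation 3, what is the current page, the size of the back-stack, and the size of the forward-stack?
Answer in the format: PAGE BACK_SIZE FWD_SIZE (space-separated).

After 1 (visit(L)): cur=L back=1 fwd=0
After 2 (visit(U)): cur=U back=2 fwd=0
After 3 (visit(D)): cur=D back=3 fwd=0

D 3 0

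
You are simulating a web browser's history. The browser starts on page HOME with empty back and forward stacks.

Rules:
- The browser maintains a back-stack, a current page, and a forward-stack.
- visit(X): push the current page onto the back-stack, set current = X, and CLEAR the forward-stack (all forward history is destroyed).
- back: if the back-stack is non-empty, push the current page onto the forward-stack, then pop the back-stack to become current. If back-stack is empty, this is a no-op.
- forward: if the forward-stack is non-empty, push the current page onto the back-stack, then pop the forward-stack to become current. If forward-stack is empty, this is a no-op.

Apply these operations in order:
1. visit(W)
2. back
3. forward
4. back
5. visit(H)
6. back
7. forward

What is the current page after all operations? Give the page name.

Answer: H

Derivation:
After 1 (visit(W)): cur=W back=1 fwd=0
After 2 (back): cur=HOME back=0 fwd=1
After 3 (forward): cur=W back=1 fwd=0
After 4 (back): cur=HOME back=0 fwd=1
After 5 (visit(H)): cur=H back=1 fwd=0
After 6 (back): cur=HOME back=0 fwd=1
After 7 (forward): cur=H back=1 fwd=0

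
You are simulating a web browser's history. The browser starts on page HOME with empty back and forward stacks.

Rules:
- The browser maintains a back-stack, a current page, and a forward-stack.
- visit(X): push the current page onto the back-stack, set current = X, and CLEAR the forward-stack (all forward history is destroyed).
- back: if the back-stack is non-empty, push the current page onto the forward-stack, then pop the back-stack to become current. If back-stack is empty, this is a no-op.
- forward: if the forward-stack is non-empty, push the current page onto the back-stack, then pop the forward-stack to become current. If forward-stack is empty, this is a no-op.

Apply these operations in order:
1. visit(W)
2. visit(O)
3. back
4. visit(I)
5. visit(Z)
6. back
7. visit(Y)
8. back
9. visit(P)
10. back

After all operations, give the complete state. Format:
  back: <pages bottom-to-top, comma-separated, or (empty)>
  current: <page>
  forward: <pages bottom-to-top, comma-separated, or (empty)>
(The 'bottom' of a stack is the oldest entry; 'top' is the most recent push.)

Answer: back: HOME,W
current: I
forward: P

Derivation:
After 1 (visit(W)): cur=W back=1 fwd=0
After 2 (visit(O)): cur=O back=2 fwd=0
After 3 (back): cur=W back=1 fwd=1
After 4 (visit(I)): cur=I back=2 fwd=0
After 5 (visit(Z)): cur=Z back=3 fwd=0
After 6 (back): cur=I back=2 fwd=1
After 7 (visit(Y)): cur=Y back=3 fwd=0
After 8 (back): cur=I back=2 fwd=1
After 9 (visit(P)): cur=P back=3 fwd=0
After 10 (back): cur=I back=2 fwd=1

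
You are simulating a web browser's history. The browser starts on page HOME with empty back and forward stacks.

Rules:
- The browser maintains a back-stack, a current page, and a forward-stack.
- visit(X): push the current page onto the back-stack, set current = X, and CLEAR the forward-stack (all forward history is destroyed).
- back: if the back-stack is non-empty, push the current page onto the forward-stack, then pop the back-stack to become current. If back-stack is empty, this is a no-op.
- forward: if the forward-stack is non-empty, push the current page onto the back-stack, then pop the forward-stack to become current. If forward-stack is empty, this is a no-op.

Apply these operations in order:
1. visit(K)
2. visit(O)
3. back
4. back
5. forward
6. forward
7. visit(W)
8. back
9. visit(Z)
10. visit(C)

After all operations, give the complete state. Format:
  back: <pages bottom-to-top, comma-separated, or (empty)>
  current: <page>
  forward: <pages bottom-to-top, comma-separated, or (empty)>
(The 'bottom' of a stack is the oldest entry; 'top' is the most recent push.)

After 1 (visit(K)): cur=K back=1 fwd=0
After 2 (visit(O)): cur=O back=2 fwd=0
After 3 (back): cur=K back=1 fwd=1
After 4 (back): cur=HOME back=0 fwd=2
After 5 (forward): cur=K back=1 fwd=1
After 6 (forward): cur=O back=2 fwd=0
After 7 (visit(W)): cur=W back=3 fwd=0
After 8 (back): cur=O back=2 fwd=1
After 9 (visit(Z)): cur=Z back=3 fwd=0
After 10 (visit(C)): cur=C back=4 fwd=0

Answer: back: HOME,K,O,Z
current: C
forward: (empty)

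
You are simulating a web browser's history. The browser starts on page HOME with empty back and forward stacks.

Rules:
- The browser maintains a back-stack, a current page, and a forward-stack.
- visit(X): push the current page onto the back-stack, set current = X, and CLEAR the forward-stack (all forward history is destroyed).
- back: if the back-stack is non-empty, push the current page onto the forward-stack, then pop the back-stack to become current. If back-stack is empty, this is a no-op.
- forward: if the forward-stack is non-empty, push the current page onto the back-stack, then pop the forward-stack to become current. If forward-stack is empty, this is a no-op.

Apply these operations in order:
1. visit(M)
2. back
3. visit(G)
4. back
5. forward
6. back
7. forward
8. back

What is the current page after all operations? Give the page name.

Answer: HOME

Derivation:
After 1 (visit(M)): cur=M back=1 fwd=0
After 2 (back): cur=HOME back=0 fwd=1
After 3 (visit(G)): cur=G back=1 fwd=0
After 4 (back): cur=HOME back=0 fwd=1
After 5 (forward): cur=G back=1 fwd=0
After 6 (back): cur=HOME back=0 fwd=1
After 7 (forward): cur=G back=1 fwd=0
After 8 (back): cur=HOME back=0 fwd=1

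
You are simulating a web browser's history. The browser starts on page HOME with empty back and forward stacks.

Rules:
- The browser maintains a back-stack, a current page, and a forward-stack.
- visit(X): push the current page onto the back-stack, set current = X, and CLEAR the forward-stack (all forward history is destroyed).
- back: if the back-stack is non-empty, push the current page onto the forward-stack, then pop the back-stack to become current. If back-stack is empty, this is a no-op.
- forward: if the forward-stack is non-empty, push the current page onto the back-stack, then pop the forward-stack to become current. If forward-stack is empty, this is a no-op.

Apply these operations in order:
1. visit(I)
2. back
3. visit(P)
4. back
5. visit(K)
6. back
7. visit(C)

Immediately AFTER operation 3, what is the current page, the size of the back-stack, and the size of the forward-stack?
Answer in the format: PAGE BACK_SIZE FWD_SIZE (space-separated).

After 1 (visit(I)): cur=I back=1 fwd=0
After 2 (back): cur=HOME back=0 fwd=1
After 3 (visit(P)): cur=P back=1 fwd=0

P 1 0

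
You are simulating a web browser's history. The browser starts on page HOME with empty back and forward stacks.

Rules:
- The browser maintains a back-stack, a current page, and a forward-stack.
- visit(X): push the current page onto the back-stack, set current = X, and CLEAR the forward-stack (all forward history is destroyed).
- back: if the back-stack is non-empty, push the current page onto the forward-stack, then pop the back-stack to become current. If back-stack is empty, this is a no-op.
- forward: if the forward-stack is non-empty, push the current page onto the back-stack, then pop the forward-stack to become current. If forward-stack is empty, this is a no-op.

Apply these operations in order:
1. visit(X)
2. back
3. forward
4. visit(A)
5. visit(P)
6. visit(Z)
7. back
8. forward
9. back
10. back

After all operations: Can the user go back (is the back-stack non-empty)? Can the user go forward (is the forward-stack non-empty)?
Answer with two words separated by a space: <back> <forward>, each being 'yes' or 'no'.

After 1 (visit(X)): cur=X back=1 fwd=0
After 2 (back): cur=HOME back=0 fwd=1
After 3 (forward): cur=X back=1 fwd=0
After 4 (visit(A)): cur=A back=2 fwd=0
After 5 (visit(P)): cur=P back=3 fwd=0
After 6 (visit(Z)): cur=Z back=4 fwd=0
After 7 (back): cur=P back=3 fwd=1
After 8 (forward): cur=Z back=4 fwd=0
After 9 (back): cur=P back=3 fwd=1
After 10 (back): cur=A back=2 fwd=2

Answer: yes yes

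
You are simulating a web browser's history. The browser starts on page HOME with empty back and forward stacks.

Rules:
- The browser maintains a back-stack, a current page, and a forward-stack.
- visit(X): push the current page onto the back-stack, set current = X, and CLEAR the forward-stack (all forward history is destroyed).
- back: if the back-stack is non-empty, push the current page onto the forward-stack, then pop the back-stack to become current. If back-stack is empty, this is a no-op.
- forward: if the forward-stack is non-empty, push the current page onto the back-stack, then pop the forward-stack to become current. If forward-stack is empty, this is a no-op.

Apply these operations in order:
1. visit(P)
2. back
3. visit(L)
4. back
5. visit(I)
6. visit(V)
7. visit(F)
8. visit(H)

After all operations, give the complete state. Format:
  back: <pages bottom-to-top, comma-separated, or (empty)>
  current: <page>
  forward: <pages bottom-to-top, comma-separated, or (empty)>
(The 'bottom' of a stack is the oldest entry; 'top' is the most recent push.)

Answer: back: HOME,I,V,F
current: H
forward: (empty)

Derivation:
After 1 (visit(P)): cur=P back=1 fwd=0
After 2 (back): cur=HOME back=0 fwd=1
After 3 (visit(L)): cur=L back=1 fwd=0
After 4 (back): cur=HOME back=0 fwd=1
After 5 (visit(I)): cur=I back=1 fwd=0
After 6 (visit(V)): cur=V back=2 fwd=0
After 7 (visit(F)): cur=F back=3 fwd=0
After 8 (visit(H)): cur=H back=4 fwd=0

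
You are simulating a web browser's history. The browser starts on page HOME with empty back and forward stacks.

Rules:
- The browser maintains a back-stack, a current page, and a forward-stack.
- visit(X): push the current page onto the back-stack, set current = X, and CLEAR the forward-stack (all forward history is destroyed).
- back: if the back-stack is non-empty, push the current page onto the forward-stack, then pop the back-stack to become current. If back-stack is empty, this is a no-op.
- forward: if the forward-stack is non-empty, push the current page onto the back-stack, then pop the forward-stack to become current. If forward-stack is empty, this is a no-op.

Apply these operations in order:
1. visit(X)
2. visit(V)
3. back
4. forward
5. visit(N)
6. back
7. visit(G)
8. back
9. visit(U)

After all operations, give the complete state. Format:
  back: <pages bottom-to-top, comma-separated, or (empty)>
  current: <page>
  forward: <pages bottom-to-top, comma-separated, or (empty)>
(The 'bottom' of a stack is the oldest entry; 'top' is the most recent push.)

After 1 (visit(X)): cur=X back=1 fwd=0
After 2 (visit(V)): cur=V back=2 fwd=0
After 3 (back): cur=X back=1 fwd=1
After 4 (forward): cur=V back=2 fwd=0
After 5 (visit(N)): cur=N back=3 fwd=0
After 6 (back): cur=V back=2 fwd=1
After 7 (visit(G)): cur=G back=3 fwd=0
After 8 (back): cur=V back=2 fwd=1
After 9 (visit(U)): cur=U back=3 fwd=0

Answer: back: HOME,X,V
current: U
forward: (empty)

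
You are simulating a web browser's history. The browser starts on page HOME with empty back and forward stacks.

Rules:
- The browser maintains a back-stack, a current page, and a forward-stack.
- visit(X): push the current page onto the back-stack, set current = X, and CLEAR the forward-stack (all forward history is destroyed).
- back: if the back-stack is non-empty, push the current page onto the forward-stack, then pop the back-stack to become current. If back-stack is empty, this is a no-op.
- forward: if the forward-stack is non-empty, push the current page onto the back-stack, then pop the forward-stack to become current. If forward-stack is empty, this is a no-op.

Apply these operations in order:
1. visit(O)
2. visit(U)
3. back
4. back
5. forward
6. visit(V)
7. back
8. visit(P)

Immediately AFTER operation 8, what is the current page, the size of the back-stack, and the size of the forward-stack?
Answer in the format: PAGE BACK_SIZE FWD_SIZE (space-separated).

After 1 (visit(O)): cur=O back=1 fwd=0
After 2 (visit(U)): cur=U back=2 fwd=0
After 3 (back): cur=O back=1 fwd=1
After 4 (back): cur=HOME back=0 fwd=2
After 5 (forward): cur=O back=1 fwd=1
After 6 (visit(V)): cur=V back=2 fwd=0
After 7 (back): cur=O back=1 fwd=1
After 8 (visit(P)): cur=P back=2 fwd=0

P 2 0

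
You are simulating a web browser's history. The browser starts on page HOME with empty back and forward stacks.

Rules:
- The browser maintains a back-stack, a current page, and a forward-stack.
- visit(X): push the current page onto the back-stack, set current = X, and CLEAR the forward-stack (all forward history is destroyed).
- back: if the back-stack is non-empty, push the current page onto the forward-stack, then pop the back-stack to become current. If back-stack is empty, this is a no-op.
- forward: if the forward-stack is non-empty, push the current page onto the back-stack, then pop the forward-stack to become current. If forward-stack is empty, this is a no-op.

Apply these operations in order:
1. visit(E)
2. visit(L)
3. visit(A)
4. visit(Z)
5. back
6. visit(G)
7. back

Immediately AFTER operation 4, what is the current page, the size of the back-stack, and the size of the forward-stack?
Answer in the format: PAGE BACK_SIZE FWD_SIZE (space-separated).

After 1 (visit(E)): cur=E back=1 fwd=0
After 2 (visit(L)): cur=L back=2 fwd=0
After 3 (visit(A)): cur=A back=3 fwd=0
After 4 (visit(Z)): cur=Z back=4 fwd=0

Z 4 0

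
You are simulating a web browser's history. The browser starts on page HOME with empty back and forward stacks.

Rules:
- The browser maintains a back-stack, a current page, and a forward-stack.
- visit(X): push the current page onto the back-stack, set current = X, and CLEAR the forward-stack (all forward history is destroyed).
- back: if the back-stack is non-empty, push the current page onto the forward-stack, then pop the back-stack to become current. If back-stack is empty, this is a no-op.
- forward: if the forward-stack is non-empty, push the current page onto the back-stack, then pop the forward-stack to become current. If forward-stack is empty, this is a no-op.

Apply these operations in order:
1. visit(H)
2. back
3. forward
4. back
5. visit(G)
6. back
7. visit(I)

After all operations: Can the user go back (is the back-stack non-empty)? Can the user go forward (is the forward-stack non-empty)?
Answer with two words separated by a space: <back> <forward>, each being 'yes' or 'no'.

After 1 (visit(H)): cur=H back=1 fwd=0
After 2 (back): cur=HOME back=0 fwd=1
After 3 (forward): cur=H back=1 fwd=0
After 4 (back): cur=HOME back=0 fwd=1
After 5 (visit(G)): cur=G back=1 fwd=0
After 6 (back): cur=HOME back=0 fwd=1
After 7 (visit(I)): cur=I back=1 fwd=0

Answer: yes no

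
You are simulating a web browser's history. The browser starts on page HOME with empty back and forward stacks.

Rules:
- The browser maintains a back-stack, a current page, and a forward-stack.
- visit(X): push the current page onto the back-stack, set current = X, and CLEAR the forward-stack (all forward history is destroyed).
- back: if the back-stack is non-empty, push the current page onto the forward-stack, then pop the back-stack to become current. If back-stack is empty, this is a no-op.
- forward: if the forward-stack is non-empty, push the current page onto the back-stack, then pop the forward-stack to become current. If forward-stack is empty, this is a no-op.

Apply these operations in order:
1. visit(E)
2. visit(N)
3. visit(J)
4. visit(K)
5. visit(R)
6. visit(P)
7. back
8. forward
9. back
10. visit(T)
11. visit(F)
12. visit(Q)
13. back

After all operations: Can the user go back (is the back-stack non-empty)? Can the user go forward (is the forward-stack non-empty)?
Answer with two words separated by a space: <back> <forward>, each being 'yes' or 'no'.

Answer: yes yes

Derivation:
After 1 (visit(E)): cur=E back=1 fwd=0
After 2 (visit(N)): cur=N back=2 fwd=0
After 3 (visit(J)): cur=J back=3 fwd=0
After 4 (visit(K)): cur=K back=4 fwd=0
After 5 (visit(R)): cur=R back=5 fwd=0
After 6 (visit(P)): cur=P back=6 fwd=0
After 7 (back): cur=R back=5 fwd=1
After 8 (forward): cur=P back=6 fwd=0
After 9 (back): cur=R back=5 fwd=1
After 10 (visit(T)): cur=T back=6 fwd=0
After 11 (visit(F)): cur=F back=7 fwd=0
After 12 (visit(Q)): cur=Q back=8 fwd=0
After 13 (back): cur=F back=7 fwd=1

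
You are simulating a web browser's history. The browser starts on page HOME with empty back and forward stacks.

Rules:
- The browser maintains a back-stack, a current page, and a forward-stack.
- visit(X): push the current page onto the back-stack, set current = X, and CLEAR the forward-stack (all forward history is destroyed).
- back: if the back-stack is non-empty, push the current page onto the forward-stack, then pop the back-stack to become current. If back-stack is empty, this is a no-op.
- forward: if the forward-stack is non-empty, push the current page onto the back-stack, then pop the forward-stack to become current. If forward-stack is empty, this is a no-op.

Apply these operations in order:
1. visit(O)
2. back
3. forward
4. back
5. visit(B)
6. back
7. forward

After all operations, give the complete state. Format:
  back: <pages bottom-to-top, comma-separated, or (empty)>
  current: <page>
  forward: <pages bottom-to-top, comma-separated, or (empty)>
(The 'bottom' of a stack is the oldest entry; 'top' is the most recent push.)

Answer: back: HOME
current: B
forward: (empty)

Derivation:
After 1 (visit(O)): cur=O back=1 fwd=0
After 2 (back): cur=HOME back=0 fwd=1
After 3 (forward): cur=O back=1 fwd=0
After 4 (back): cur=HOME back=0 fwd=1
After 5 (visit(B)): cur=B back=1 fwd=0
After 6 (back): cur=HOME back=0 fwd=1
After 7 (forward): cur=B back=1 fwd=0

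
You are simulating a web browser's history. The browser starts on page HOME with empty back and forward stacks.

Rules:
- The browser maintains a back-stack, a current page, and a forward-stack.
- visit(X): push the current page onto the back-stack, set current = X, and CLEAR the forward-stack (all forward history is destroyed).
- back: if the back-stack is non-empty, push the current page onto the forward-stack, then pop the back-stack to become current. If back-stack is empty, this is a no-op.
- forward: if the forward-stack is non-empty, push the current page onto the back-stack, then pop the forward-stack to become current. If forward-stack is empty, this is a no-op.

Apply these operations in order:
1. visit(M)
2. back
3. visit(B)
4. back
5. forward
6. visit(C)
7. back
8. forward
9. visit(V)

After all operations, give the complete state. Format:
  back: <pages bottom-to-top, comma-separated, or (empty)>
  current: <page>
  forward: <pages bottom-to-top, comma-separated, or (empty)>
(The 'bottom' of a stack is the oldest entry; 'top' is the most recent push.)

After 1 (visit(M)): cur=M back=1 fwd=0
After 2 (back): cur=HOME back=0 fwd=1
After 3 (visit(B)): cur=B back=1 fwd=0
After 4 (back): cur=HOME back=0 fwd=1
After 5 (forward): cur=B back=1 fwd=0
After 6 (visit(C)): cur=C back=2 fwd=0
After 7 (back): cur=B back=1 fwd=1
After 8 (forward): cur=C back=2 fwd=0
After 9 (visit(V)): cur=V back=3 fwd=0

Answer: back: HOME,B,C
current: V
forward: (empty)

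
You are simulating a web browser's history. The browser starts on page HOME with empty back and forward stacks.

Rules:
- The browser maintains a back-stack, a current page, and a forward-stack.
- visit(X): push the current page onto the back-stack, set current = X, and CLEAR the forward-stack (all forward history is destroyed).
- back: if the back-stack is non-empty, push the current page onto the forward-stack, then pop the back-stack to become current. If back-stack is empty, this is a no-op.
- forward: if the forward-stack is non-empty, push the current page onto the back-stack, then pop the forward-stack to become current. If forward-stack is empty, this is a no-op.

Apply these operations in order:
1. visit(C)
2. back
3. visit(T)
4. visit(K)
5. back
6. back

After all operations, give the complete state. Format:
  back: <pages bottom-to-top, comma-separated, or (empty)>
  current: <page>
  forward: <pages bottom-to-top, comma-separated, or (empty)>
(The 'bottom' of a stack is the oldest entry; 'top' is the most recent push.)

Answer: back: (empty)
current: HOME
forward: K,T

Derivation:
After 1 (visit(C)): cur=C back=1 fwd=0
After 2 (back): cur=HOME back=0 fwd=1
After 3 (visit(T)): cur=T back=1 fwd=0
After 4 (visit(K)): cur=K back=2 fwd=0
After 5 (back): cur=T back=1 fwd=1
After 6 (back): cur=HOME back=0 fwd=2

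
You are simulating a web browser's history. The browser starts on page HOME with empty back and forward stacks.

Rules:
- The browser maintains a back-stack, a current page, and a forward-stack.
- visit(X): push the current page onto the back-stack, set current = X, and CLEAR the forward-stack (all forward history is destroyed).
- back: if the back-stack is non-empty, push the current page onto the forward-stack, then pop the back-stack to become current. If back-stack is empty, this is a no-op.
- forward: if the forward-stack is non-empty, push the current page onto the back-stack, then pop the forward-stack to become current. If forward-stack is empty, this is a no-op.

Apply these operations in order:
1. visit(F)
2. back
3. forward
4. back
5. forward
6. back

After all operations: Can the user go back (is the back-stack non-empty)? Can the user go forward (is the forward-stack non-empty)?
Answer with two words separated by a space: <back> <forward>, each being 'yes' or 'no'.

After 1 (visit(F)): cur=F back=1 fwd=0
After 2 (back): cur=HOME back=0 fwd=1
After 3 (forward): cur=F back=1 fwd=0
After 4 (back): cur=HOME back=0 fwd=1
After 5 (forward): cur=F back=1 fwd=0
After 6 (back): cur=HOME back=0 fwd=1

Answer: no yes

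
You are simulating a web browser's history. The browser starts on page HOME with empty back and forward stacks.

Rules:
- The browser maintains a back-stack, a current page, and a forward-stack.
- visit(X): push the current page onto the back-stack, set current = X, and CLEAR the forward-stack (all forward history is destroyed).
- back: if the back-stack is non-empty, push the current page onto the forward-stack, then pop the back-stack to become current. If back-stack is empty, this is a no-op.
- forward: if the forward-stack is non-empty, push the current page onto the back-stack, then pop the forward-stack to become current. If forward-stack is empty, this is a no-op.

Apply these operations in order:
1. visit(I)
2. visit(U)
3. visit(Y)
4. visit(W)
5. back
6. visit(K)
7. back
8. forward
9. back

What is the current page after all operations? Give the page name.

Answer: Y

Derivation:
After 1 (visit(I)): cur=I back=1 fwd=0
After 2 (visit(U)): cur=U back=2 fwd=0
After 3 (visit(Y)): cur=Y back=3 fwd=0
After 4 (visit(W)): cur=W back=4 fwd=0
After 5 (back): cur=Y back=3 fwd=1
After 6 (visit(K)): cur=K back=4 fwd=0
After 7 (back): cur=Y back=3 fwd=1
After 8 (forward): cur=K back=4 fwd=0
After 9 (back): cur=Y back=3 fwd=1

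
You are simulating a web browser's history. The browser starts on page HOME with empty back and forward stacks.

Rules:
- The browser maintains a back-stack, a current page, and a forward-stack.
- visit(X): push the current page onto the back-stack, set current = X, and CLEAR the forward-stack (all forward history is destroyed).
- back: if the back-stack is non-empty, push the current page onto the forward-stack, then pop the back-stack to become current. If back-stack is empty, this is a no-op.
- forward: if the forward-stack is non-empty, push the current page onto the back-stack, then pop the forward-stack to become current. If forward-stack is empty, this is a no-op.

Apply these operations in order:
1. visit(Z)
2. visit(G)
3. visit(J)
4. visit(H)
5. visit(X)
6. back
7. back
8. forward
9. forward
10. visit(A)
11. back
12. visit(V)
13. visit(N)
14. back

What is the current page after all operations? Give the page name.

Answer: V

Derivation:
After 1 (visit(Z)): cur=Z back=1 fwd=0
After 2 (visit(G)): cur=G back=2 fwd=0
After 3 (visit(J)): cur=J back=3 fwd=0
After 4 (visit(H)): cur=H back=4 fwd=0
After 5 (visit(X)): cur=X back=5 fwd=0
After 6 (back): cur=H back=4 fwd=1
After 7 (back): cur=J back=3 fwd=2
After 8 (forward): cur=H back=4 fwd=1
After 9 (forward): cur=X back=5 fwd=0
After 10 (visit(A)): cur=A back=6 fwd=0
After 11 (back): cur=X back=5 fwd=1
After 12 (visit(V)): cur=V back=6 fwd=0
After 13 (visit(N)): cur=N back=7 fwd=0
After 14 (back): cur=V back=6 fwd=1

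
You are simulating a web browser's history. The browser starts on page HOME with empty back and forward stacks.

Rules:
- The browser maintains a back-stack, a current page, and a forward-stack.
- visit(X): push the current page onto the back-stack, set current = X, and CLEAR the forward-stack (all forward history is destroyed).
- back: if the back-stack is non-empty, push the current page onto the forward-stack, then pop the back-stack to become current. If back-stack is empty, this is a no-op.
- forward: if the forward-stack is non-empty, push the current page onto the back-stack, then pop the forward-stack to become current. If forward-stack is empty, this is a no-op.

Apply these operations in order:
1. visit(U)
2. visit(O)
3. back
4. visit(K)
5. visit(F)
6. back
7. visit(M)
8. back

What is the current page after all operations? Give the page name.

After 1 (visit(U)): cur=U back=1 fwd=0
After 2 (visit(O)): cur=O back=2 fwd=0
After 3 (back): cur=U back=1 fwd=1
After 4 (visit(K)): cur=K back=2 fwd=0
After 5 (visit(F)): cur=F back=3 fwd=0
After 6 (back): cur=K back=2 fwd=1
After 7 (visit(M)): cur=M back=3 fwd=0
After 8 (back): cur=K back=2 fwd=1

Answer: K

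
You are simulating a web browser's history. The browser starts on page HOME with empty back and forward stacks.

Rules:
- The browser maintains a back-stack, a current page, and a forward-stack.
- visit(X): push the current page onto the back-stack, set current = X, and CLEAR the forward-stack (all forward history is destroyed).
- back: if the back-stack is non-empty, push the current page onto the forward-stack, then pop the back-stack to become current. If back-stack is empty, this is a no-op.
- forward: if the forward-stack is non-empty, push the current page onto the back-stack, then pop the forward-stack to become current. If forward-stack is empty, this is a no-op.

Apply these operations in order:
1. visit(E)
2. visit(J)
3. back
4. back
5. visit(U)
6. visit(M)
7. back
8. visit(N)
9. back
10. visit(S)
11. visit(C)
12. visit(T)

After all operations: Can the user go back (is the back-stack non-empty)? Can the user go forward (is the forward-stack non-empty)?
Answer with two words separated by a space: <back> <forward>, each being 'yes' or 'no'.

After 1 (visit(E)): cur=E back=1 fwd=0
After 2 (visit(J)): cur=J back=2 fwd=0
After 3 (back): cur=E back=1 fwd=1
After 4 (back): cur=HOME back=0 fwd=2
After 5 (visit(U)): cur=U back=1 fwd=0
After 6 (visit(M)): cur=M back=2 fwd=0
After 7 (back): cur=U back=1 fwd=1
After 8 (visit(N)): cur=N back=2 fwd=0
After 9 (back): cur=U back=1 fwd=1
After 10 (visit(S)): cur=S back=2 fwd=0
After 11 (visit(C)): cur=C back=3 fwd=0
After 12 (visit(T)): cur=T back=4 fwd=0

Answer: yes no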